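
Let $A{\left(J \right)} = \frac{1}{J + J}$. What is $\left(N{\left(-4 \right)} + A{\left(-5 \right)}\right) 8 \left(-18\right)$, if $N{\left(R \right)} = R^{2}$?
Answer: $- \frac{11448}{5} \approx -2289.6$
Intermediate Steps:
$A{\left(J \right)} = \frac{1}{2 J}$
$\left(N{\left(-4 \right)} + A{\left(-5 \right)}\right) 8 \left(-18\right) = \left(\left(-4\right)^{2} + \frac{1}{2 \left(-5\right)}\right) 8 \left(-18\right) = \left(16 + \frac{1}{2} \left(- \frac{1}{5}\right)\right) 8 \left(-18\right) = \left(16 - \frac{1}{10}\right) 8 \left(-18\right) = \frac{159}{10} \cdot 8 \left(-18\right) = \frac{636}{5} \left(-18\right) = - \frac{11448}{5}$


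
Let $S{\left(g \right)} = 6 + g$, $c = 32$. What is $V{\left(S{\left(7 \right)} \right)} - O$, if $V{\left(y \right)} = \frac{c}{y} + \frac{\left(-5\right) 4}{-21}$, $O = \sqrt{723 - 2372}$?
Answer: $\frac{932}{273} - i \sqrt{1649} \approx 3.4139 - 40.608 i$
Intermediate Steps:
$O = i \sqrt{1649}$ ($O = \sqrt{-1649} = i \sqrt{1649} \approx 40.608 i$)
$V{\left(y \right)} = \frac{20}{21} + \frac{32}{y}$ ($V{\left(y \right)} = \frac{32}{y} + \frac{\left(-5\right) 4}{-21} = \frac{32}{y} - - \frac{20}{21} = \frac{32}{y} + \frac{20}{21} = \frac{20}{21} + \frac{32}{y}$)
$V{\left(S{\left(7 \right)} \right)} - O = \left(\frac{20}{21} + \frac{32}{6 + 7}\right) - i \sqrt{1649} = \left(\frac{20}{21} + \frac{32}{13}\right) - i \sqrt{1649} = \frac{932}{273} - i \sqrt{1649}$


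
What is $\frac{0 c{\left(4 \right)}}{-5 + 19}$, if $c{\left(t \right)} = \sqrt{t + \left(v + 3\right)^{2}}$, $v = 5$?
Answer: $0$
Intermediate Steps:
$c{\left(t \right)} = \sqrt{64 + t}$ ($c{\left(t \right)} = \sqrt{t + \left(5 + 3\right)^{2}} = \sqrt{t + 8^{2}} = \sqrt{t + 64} = \sqrt{64 + t}$)
$\frac{0 c{\left(4 \right)}}{-5 + 19} = \frac{0 \sqrt{64 + 4}}{-5 + 19} = \frac{0 \sqrt{68}}{14} = 0 \cdot 2 \sqrt{17} \cdot \frac{1}{14} = 0 \cdot \frac{1}{14} = 0$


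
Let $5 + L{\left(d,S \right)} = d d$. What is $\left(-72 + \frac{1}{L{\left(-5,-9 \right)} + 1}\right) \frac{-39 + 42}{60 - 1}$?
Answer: $- \frac{1511}{413} \approx -3.6586$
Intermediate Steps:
$L{\left(d,S \right)} = -5 + d^{2}$ ($L{\left(d,S \right)} = -5 + d d = -5 + d^{2}$)
$\left(-72 + \frac{1}{L{\left(-5,-9 \right)} + 1}\right) \frac{-39 + 42}{60 - 1} = \left(-72 + \frac{1}{\left(-5 + \left(-5\right)^{2}\right) + 1}\right) \frac{-39 + 42}{60 - 1} = \left(-72 + \frac{1}{\left(-5 + 25\right) + 1}\right) \frac{3}{59} = \left(-72 + \frac{1}{20 + 1}\right) 3 \cdot \frac{1}{59} = \left(-72 + \frac{1}{21}\right) \frac{3}{59} = \left(- \frac{1511}{21}\right) \frac{3}{59} = - \frac{1511}{413}$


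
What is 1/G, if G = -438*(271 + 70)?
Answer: -1/149358 ≈ -6.6953e-6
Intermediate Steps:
G = -149358 (G = -438*341 = -149358)
1/G = 1/(-149358) = -1/149358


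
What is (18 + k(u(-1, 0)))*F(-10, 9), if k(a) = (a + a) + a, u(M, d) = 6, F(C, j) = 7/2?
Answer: 126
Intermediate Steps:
F(C, j) = 7/2 (F(C, j) = 7*(½) = 7/2)
k(a) = 3*a (k(a) = 2*a + a = 3*a)
(18 + k(u(-1, 0)))*F(-10, 9) = (18 + 3*6)*(7/2) = (18 + 18)*(7/2) = 36*(7/2) = 126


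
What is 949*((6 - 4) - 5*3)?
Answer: -12337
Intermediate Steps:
949*((6 - 4) - 5*3) = 949*(2 - 15) = 949*(-13) = -12337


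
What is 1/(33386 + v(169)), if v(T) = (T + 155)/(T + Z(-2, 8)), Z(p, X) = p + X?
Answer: 175/5842874 ≈ 2.9951e-5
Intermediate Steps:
Z(p, X) = X + p
v(T) = (155 + T)/(6 + T) (v(T) = (T + 155)/(T + (8 - 2)) = (155 + T)/(T + 6) = (155 + T)/(6 + T))
1/(33386 + v(169)) = 1/(33386 + (155 + 169)/(6 + 169)) = 1/(33386 + 324/175) = 1/(5842874/175) = 175/5842874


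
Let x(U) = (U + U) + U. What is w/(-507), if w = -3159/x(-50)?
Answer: -27/650 ≈ -0.041538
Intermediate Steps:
x(U) = 3*U (x(U) = 2*U + U = 3*U)
w = 1053/50 (w = -3159/(3*(-50)) = -3159/(-150) = -3159*(-1/150) = 1053/50 ≈ 21.060)
w/(-507) = (1053/50)/(-507) = (1053/50)*(-1/507) = -27/650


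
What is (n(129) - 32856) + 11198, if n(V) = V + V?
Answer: -21400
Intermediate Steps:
n(V) = 2*V
(n(129) - 32856) + 11198 = (2*129 - 32856) + 11198 = (258 - 32856) + 11198 = -32598 + 11198 = -21400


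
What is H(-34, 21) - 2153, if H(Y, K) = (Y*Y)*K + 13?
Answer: 22136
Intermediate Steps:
H(Y, K) = 13 + K*Y**2 (H(Y, K) = Y**2*K + 13 = K*Y**2 + 13 = 13 + K*Y**2)
H(-34, 21) - 2153 = (13 + 21*(-34)**2) - 2153 = (13 + 21*1156) - 2153 = (13 + 24276) - 2153 = 24289 - 2153 = 22136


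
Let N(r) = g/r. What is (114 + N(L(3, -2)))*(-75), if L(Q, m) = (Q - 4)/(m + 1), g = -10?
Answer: -7800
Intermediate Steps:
L(Q, m) = (-4 + Q)/(1 + m)
N(r) = -10/r
(114 + N(L(3, -2)))*(-75) = (114 - 10*(1 - 2)/(-4 + 3))*(-75) = (114 - 10/1)*(-75) = (114 - 10*1)*(-75) = (114 - 10)*(-75) = 104*(-75) = -7800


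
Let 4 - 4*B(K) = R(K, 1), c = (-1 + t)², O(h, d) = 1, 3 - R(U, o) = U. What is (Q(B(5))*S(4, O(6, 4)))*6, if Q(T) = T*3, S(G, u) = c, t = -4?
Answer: 675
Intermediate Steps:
R(U, o) = 3 - U
c = 25 (c = (-1 - 4)² = (-5)² = 25)
S(G, u) = 25
B(K) = ¼ + K/4 (B(K) = 1 - (3 - K)/4 = 1 + (-¾ + K/4) = ¼ + K/4)
Q(T) = 3*T
(Q(B(5))*S(4, O(6, 4)))*6 = ((3*(¼ + (¼)*5))*25)*6 = ((3*(¼ + 5/4))*25)*6 = ((3*(3/2))*25)*6 = ((9/2)*25)*6 = (225/2)*6 = 675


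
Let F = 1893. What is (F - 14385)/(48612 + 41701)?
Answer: -12492/90313 ≈ -0.13832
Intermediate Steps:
(F - 14385)/(48612 + 41701) = (1893 - 14385)/(48612 + 41701) = -12492/90313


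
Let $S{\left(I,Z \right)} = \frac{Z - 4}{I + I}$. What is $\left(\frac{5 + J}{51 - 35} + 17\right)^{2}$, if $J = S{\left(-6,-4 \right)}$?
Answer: $\frac{693889}{2304} \approx 301.17$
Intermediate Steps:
$S{\left(I,Z \right)} = \frac{-4 + Z}{2 I}$
$J = \frac{2}{3}$ ($J = \frac{-4 - 4}{2 \left(-6\right)} = \frac{1}{2} \left(- \frac{1}{6}\right) \left(-8\right) = \frac{2}{3} \approx 0.66667$)
$\left(\frac{5 + J}{51 - 35} + 17\right)^{2} = \left(\frac{5 + \frac{2}{3}}{51 - 35} + 17\right)^{2} = \left(\frac{17}{3 \cdot 16} + 17\right)^{2} = \left(\frac{17}{3} \cdot \frac{1}{16} + 17\right)^{2} = \left(\frac{17}{48} + 17\right)^{2} = \left(\frac{833}{48}\right)^{2} = \frac{693889}{2304}$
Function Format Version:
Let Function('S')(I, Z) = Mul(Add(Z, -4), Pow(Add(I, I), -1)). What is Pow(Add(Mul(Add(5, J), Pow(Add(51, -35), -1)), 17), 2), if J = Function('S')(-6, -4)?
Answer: Rational(693889, 2304) ≈ 301.17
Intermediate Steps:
Function('S')(I, Z) = Mul(Rational(1, 2), Pow(I, -1), Add(-4, Z)) (Function('S')(I, Z) = Mul(Add(-4, Z), Pow(Mul(2, I), -1)) = Mul(Add(-4, Z), Mul(Rational(1, 2), Pow(I, -1))) = Mul(Rational(1, 2), Pow(I, -1), Add(-4, Z)))
J = Rational(2, 3) (J = Mul(Rational(1, 2), Pow(-6, -1), Add(-4, -4)) = Mul(Rational(1, 2), Rational(-1, 6), -8) = Rational(2, 3) ≈ 0.66667)
Pow(Add(Mul(Add(5, J), Pow(Add(51, -35), -1)), 17), 2) = Pow(Add(Mul(Add(5, Rational(2, 3)), Pow(Add(51, -35), -1)), 17), 2) = Pow(Add(Mul(Rational(17, 3), Pow(16, -1)), 17), 2) = Pow(Add(Mul(Rational(17, 3), Rational(1, 16)), 17), 2) = Pow(Add(Rational(17, 48), 17), 2) = Pow(Rational(833, 48), 2) = Rational(693889, 2304)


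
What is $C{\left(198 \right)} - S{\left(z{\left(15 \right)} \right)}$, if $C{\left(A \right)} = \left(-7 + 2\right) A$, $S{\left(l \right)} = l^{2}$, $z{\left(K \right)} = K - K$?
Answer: $-990$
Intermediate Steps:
$z{\left(K \right)} = 0$
$C{\left(A \right)} = - 5 A$
$C{\left(198 \right)} - S{\left(z{\left(15 \right)} \right)} = \left(-5\right) 198 - 0^{2} = -990 - 0 = -990 + 0 = -990$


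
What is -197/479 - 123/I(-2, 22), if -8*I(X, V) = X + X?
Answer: -118031/479 ≈ -246.41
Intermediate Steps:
I(X, V) = -X/4 (I(X, V) = -(X + X)/8 = -X/4)
-197/479 - 123/I(-2, 22) = -197/479 - 123/((-¼*(-2))) = -197*1/479 - 123/½ = -197/479 - 123*2 = -197/479 - 246 = -118031/479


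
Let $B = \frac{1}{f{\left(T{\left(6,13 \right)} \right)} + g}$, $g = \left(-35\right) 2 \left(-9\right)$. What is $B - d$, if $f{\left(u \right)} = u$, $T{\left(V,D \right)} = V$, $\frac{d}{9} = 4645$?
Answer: $- \frac{26587979}{636} \approx -41805.0$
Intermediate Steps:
$d = 41805$ ($d = 9 \cdot 4645 = 41805$)
$g = 630$ ($g = \left(-70\right) \left(-9\right) = 630$)
$B = \frac{1}{636}$ ($B = \frac{1}{6 + 630} = \frac{1}{636} \approx 0.0015723$)
$B - d = \frac{1}{636} - 41805 = - \frac{26587979}{636}$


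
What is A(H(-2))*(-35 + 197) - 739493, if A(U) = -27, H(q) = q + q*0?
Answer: -743867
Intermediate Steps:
H(q) = q (H(q) = q + 0 = q)
A(H(-2))*(-35 + 197) - 739493 = -27*(-35 + 197) - 739493 = -27*162 - 739493 = -4374 - 739493 = -743867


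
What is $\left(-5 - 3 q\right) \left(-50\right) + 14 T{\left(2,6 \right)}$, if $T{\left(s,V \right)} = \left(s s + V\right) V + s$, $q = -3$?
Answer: $668$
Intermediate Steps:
$T{\left(s,V \right)} = s + V \left(V + s^{2}\right)$ ($T{\left(s,V \right)} = \left(s^{2} + V\right) V + s = \left(V + s^{2}\right) V + s = V \left(V + s^{2}\right) + s = s + V \left(V + s^{2}\right)$)
$\left(-5 - 3 q\right) \left(-50\right) + 14 T{\left(2,6 \right)} = \left(-5 - -9\right) \left(-50\right) + 14 \left(2 + 6^{2} + 6 \cdot 2^{2}\right) = \left(-5 + 9\right) \left(-50\right) + 14 \left(2 + 36 + 6 \cdot 4\right) = 4 \left(-50\right) + 14 \left(2 + 36 + 24\right) = -200 + 14 \cdot 62 = -200 + 868 = 668$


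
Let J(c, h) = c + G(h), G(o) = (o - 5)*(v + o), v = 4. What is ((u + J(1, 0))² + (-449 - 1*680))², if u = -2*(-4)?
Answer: 1016064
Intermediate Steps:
u = 8
G(o) = (-5 + o)*(4 + o) (G(o) = (o - 5)*(4 + o) = (-5 + o)*(4 + o))
J(c, h) = -20 + c + h² - h (J(c, h) = c + (-20 + h² - h) = -20 + c + h² - h)
((u + J(1, 0))² + (-449 - 1*680))² = ((8 + (-20 + 1 + 0² - 1*0))² + (-449 - 1*680))² = ((8 + (-20 + 1 + 0 + 0))² + (-449 - 680))² = ((8 - 19)² - 1129)² = ((-11)² - 1129)² = (121 - 1129)² = (-1008)² = 1016064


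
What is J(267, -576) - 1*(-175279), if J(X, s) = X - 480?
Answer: 175066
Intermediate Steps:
J(X, s) = -480 + X
J(267, -576) - 1*(-175279) = (-480 + 267) - 1*(-175279) = -213 + 175279 = 175066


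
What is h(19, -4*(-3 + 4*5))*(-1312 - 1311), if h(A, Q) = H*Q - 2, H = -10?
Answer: -1778394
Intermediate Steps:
h(A, Q) = -2 - 10*Q (h(A, Q) = -10*Q - 2 = -2 - 10*Q)
h(19, -4*(-3 + 4*5))*(-1312 - 1311) = (-2 - (-40)*(-3 + 4*5))*(-1312 - 1311) = (-2 - (-40)*(-3 + 20))*(-2623) = (-2 - (-40)*17)*(-2623) = (-2 - 10*(-68))*(-2623) = (-2 + 680)*(-2623) = 678*(-2623) = -1778394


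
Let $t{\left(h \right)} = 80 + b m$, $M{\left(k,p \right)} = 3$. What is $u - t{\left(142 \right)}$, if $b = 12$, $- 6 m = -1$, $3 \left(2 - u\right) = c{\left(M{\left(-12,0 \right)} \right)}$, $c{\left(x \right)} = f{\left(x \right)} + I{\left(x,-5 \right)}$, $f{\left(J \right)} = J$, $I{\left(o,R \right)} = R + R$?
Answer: $- \frac{233}{3} \approx -77.667$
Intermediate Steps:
$I{\left(o,R \right)} = 2 R$
$c{\left(x \right)} = -10 + x$ ($c{\left(x \right)} = x + 2 \left(-5\right) = x - 10 = -10 + x$)
$u = \frac{13}{3}$ ($u = 2 - \frac{-10 + 3}{3} = 2 - - \frac{7}{3} = 2 + \frac{7}{3} = \frac{13}{3} \approx 4.3333$)
$m = \frac{1}{6}$ ($m = \left(- \frac{1}{6}\right) \left(-1\right) = \frac{1}{6} \approx 0.16667$)
$t{\left(h \right)} = 82$ ($t{\left(h \right)} = 80 + 12 \cdot \frac{1}{6} = 80 + 2 = 82$)
$u - t{\left(142 \right)} = \frac{13}{3} - 82 = - \frac{233}{3}$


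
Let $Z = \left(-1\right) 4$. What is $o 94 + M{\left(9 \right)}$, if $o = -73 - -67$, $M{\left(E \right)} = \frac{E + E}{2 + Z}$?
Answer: $-573$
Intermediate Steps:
$Z = -4$
$M{\left(E \right)} = - E$ ($M{\left(E \right)} = \frac{E + E}{2 - 4} = \frac{2 E}{-2} = 2 E \left(- \frac{1}{2}\right) = - E$)
$o = -6$ ($o = -73 + 67 = -6$)
$o 94 + M{\left(9 \right)} = \left(-6\right) 94 - 9 = -564 - 9 = -573$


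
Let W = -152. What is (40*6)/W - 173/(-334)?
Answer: -6733/6346 ≈ -1.0610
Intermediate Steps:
(40*6)/W - 173/(-334) = (40*6)/(-152) - 173/(-334) = 240*(-1/152) - 173*(-1/334) = -30/19 + 173/334 = -6733/6346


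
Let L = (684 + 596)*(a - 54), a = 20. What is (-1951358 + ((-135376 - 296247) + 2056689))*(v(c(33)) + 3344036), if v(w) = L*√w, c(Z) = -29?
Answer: -1091132194512 + 14200227840*I*√29 ≈ -1.0911e+12 + 7.6471e+10*I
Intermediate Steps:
L = -43520 (L = (684 + 596)*(20 - 54) = 1280*(-34) = -43520)
v(w) = -43520*√w
(-1951358 + ((-135376 - 296247) + 2056689))*(v(c(33)) + 3344036) = (-1951358 + ((-135376 - 296247) + 2056689))*(-43520*I*√29 + 3344036) = (-1951358 + (-431623 + 2056689))*(-43520*I*√29 + 3344036) = (-1951358 + 1625066)*(-43520*I*√29 + 3344036) = -326292*(3344036 - 43520*I*√29) = -1091132194512 + 14200227840*I*√29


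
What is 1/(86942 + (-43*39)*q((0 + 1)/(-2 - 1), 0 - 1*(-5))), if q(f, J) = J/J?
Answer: 1/85265 ≈ 1.1728e-5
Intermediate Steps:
q(f, J) = 1
1/(86942 + (-43*39)*q((0 + 1)/(-2 - 1), 0 - 1*(-5))) = 1/(86942 - 43*39*1) = 1/(86942 - 1677*1) = 1/(86942 - 1677) = 1/85265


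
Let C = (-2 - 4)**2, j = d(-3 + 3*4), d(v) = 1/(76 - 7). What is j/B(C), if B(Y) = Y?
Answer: 1/2484 ≈ 0.00040258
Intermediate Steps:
d(v) = 1/69
j = 1/69 ≈ 0.014493
C = 36 (C = (-6)**2 = 36)
j/B(C) = (1/69)/36 = (1/69)*(1/36) = 1/2484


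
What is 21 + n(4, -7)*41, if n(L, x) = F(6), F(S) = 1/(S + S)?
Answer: 293/12 ≈ 24.417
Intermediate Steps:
F(S) = 1/(2*S)
n(L, x) = 1/12 (n(L, x) = (1/2)/6 = (1/2)*(1/6) = 1/12)
21 + n(4, -7)*41 = 21 + (1/12)*41 = 21 + 41/12 = 293/12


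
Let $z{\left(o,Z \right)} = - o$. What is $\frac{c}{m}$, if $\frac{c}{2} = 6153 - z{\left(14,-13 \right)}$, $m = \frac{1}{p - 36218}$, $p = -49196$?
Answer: $-1053496276$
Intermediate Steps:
$m = - \frac{1}{85414}$ ($m = \frac{1}{-49196 - 36218} = \frac{1}{-85414} = - \frac{1}{85414} \approx -1.1708 \cdot 10^{-5}$)
$c = 12334$ ($c = 2 \left(6153 - \left(-1\right) 14\right) = 2 \left(6153 - -14\right) = 2 \left(6153 + 14\right) = 2 \cdot 6167 = 12334$)
$\frac{c}{m} = \frac{12334}{- \frac{1}{85414}} = 12334 \left(-85414\right) = -1053496276$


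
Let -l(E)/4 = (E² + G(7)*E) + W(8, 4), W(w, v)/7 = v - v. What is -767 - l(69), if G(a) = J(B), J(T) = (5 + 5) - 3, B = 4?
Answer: 20209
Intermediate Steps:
J(T) = 7 (J(T) = 10 - 3 = 7)
G(a) = 7
W(w, v) = 0 (W(w, v) = 7*(v - v) = 7*0 = 0)
l(E) = -28*E - 4*E² (l(E) = -4*((E² + 7*E) + 0) = -4*(E² + 7*E) = -28*E - 4*E²)
-767 - l(69) = -767 - 4*69*(-7 - 1*69) = -767 - 4*69*(-7 - 69) = -767 - 4*69*(-76) = -767 - 1*(-20976) = -767 + 20976 = 20209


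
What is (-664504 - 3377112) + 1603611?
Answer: -2438005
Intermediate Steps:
(-664504 - 3377112) + 1603611 = -4041616 + 1603611 = -2438005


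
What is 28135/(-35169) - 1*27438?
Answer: -964995157/35169 ≈ -27439.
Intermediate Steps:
28135/(-35169) - 1*27438 = 28135*(-1/35169) - 27438 = -28135/35169 - 27438 = -964995157/35169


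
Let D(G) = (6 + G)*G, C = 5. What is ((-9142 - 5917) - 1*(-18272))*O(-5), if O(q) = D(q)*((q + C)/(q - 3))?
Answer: 0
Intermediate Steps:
D(G) = G*(6 + G)
O(q) = q*(5 + q)*(6 + q)/(-3 + q) (O(q) = (q*(6 + q))*((q + 5)/(q - 3)) = (q*(6 + q))*((5 + q)/(-3 + q)) = q*(5 + q)*(6 + q)/(-3 + q))
((-9142 - 5917) - 1*(-18272))*O(-5) = ((-9142 - 5917) - 1*(-18272))*(-5*(5 - 5)*(6 - 5)/(-3 - 5)) = (-15059 + 18272)*(-5*0*1/(-8)) = 3213*(-5*(-1/8)*0*1) = 3213*0 = 0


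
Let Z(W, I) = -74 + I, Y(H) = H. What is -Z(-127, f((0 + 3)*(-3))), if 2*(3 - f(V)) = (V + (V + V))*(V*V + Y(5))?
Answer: -1090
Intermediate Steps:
f(V) = 3 - 3*V*(5 + V²)/2 (f(V) = 3 - (V + (V + V))*(V*V + 5)/2 = 3 - (V + 2*V)*(V² + 5)/2 = 3 - 3*V*(5 + V²)/2)
-Z(-127, f((0 + 3)*(-3))) = -(-74 + (3 - 15*(0 + 3)*(-3)/2 - 3*(-27*(0 + 3)³)/2)) = -(-74 + (3 - 45*(-3)/2 - 3*(3*(-3))³/2)) = -(-74 + (3 - 15/2*(-9) - 3/2*(-9)³)) = -(-74 + (3 + 135/2 - 3/2*(-729))) = -(-74 + (3 + 135/2 + 2187/2)) = -(-74 + 1164) = -1*1090 = -1090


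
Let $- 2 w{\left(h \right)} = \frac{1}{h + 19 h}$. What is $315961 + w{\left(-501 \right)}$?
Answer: $\frac{6331858441}{20040} \approx 3.1596 \cdot 10^{5}$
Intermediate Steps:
$w{\left(h \right)} = - \frac{1}{40 h}$ ($w{\left(h \right)} = - \frac{1}{2 \left(h + 19 h\right)} = - \frac{1}{2 \cdot 20 h} = - \frac{\frac{1}{20} \frac{1}{h}}{2} = - \frac{1}{40 h}$)
$315961 + w{\left(-501 \right)} = 315961 - \frac{1}{40 \left(-501\right)} = 315961 - - \frac{1}{20040} = 315961 + \frac{1}{20040} = \frac{6331858441}{20040}$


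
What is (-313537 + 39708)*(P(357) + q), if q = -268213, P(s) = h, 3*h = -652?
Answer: 220512029239/3 ≈ 7.3504e+10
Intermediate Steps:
h = -652/3 (h = (1/3)*(-652) = -652/3 ≈ -217.33)
P(s) = -652/3
(-313537 + 39708)*(P(357) + q) = (-313537 + 39708)*(-652/3 - 268213) = -273829*(-805291/3) = 220512029239/3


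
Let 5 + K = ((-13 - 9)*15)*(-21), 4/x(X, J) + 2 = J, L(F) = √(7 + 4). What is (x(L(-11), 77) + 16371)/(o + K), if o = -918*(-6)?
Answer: 1227829/932475 ≈ 1.3167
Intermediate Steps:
L(F) = √11
x(X, J) = 4/(-2 + J)
o = 5508
K = 6925 (K = -5 + ((-13 - 9)*15)*(-21) = -5 - 22*15*(-21) = -5 - 330*(-21) = -5 + 6930 = 6925)
(x(L(-11), 77) + 16371)/(o + K) = (4/(-2 + 77) + 16371)/(5508 + 6925) = (4/75 + 16371)/12433 = (4*(1/75) + 16371)*(1/12433) = (4/75 + 16371)*(1/12433) = (1227829/75)*(1/12433) = 1227829/932475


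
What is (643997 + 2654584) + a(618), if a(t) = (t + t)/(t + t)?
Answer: 3298582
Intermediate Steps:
a(t) = 1 (a(t) = (2*t)/((2*t)) = (2*t)*(1/(2*t)) = 1)
(643997 + 2654584) + a(618) = (643997 + 2654584) + 1 = 3298581 + 1 = 3298582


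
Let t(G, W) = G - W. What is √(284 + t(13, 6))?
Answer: √291 ≈ 17.059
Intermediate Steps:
√(284 + t(13, 6)) = √(284 + (13 - 1*6)) = √(284 + (13 - 6)) = √(284 + 7) = √291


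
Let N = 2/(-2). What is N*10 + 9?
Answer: -1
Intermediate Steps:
N = -1 (N = 2*(-½) = -1)
N*10 + 9 = -1*10 + 9 = -10 + 9 = -1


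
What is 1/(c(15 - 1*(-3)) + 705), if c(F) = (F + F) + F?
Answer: 1/759 ≈ 0.0013175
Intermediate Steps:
c(F) = 3*F (c(F) = 2*F + F = 3*F)
1/(c(15 - 1*(-3)) + 705) = 1/(3*(15 - 1*(-3)) + 705) = 1/(3*(15 + 3) + 705) = 1/(3*18 + 705) = 1/(54 + 705) = 1/759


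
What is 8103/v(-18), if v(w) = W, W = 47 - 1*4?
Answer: 8103/43 ≈ 188.44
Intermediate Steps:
W = 43 (W = 47 - 4 = 43)
v(w) = 43
8103/v(-18) = 8103/43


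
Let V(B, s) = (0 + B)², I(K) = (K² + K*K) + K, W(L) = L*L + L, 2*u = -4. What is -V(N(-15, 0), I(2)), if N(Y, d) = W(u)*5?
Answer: -100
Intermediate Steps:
u = -2 (u = (½)*(-4) = -2)
W(L) = L + L² (W(L) = L² + L = L + L²)
N(Y, d) = 10 (N(Y, d) = -2*(1 - 2)*5 = -2*(-1)*5 = 2*5 = 10)
I(K) = K + 2*K² (I(K) = (K² + K²) + K = 2*K² + K = K + 2*K²)
V(B, s) = B²
-V(N(-15, 0), I(2)) = -1*10² = -1*100 = -100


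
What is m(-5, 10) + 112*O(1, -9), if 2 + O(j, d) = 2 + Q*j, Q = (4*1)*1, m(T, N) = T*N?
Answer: 398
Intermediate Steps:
m(T, N) = N*T
Q = 4 (Q = 4*1 = 4)
O(j, d) = 4*j (O(j, d) = -2 + (2 + 4*j) = 4*j)
m(-5, 10) + 112*O(1, -9) = 10*(-5) + 112*(4*1) = -50 + 112*4 = -50 + 448 = 398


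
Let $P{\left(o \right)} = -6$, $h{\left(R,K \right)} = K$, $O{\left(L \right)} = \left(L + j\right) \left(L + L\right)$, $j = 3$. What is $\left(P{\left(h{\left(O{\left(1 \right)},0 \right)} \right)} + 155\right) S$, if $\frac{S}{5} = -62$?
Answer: $-46190$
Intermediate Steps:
$O{\left(L \right)} = 2 L \left(3 + L\right)$ ($O{\left(L \right)} = \left(L + 3\right) \left(L + L\right) = \left(3 + L\right) 2 L = 2 L \left(3 + L\right)$)
$S = -310$ ($S = 5 \left(-62\right) = -310$)
$\left(P{\left(h{\left(O{\left(1 \right)},0 \right)} \right)} + 155\right) S = \left(-6 + 155\right) \left(-310\right) = 149 \left(-310\right) = -46190$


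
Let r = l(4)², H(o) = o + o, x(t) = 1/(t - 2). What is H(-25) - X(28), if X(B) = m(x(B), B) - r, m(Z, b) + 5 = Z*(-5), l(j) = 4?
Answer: -749/26 ≈ -28.808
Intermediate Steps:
x(t) = 1/(-2 + t)
H(o) = 2*o
m(Z, b) = -5 - 5*Z (m(Z, b) = -5 + Z*(-5) = -5 - 5*Z)
r = 16 (r = 4² = 16)
X(B) = -21 - 5/(-2 + B) (X(B) = (-5 - 5/(-2 + B)) - 1*16 = (-5 - 5/(-2 + B)) - 16 = -21 - 5/(-2 + B))
H(-25) - X(28) = 2*(-25) - (37 - 21*28)/(-2 + 28) = -50 - (37 - 588)/26 = -50 - (-551)/26 = -50 - 1*(-551/26) = -50 + 551/26 = -749/26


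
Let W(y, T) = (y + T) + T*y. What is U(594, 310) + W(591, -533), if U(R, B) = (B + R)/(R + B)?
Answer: -314944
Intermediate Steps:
U(R, B) = 1 (U(R, B) = (B + R)/(B + R) = 1)
W(y, T) = T + y + T*y (W(y, T) = (T + y) + T*y = T + y + T*y)
U(594, 310) + W(591, -533) = 1 + (-533 + 591 - 533*591) = 1 + (-533 + 591 - 315003) = 1 - 314945 = -314944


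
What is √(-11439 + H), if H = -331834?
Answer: I*√343273 ≈ 585.89*I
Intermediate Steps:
√(-11439 + H) = √(-11439 - 331834) = √(-343273) = I*√343273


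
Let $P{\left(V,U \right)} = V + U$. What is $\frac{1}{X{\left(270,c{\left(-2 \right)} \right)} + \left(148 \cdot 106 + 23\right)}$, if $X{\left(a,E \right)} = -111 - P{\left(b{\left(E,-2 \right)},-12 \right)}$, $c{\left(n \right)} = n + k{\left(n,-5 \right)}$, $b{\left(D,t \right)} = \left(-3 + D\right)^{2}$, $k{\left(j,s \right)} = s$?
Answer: $\frac{1}{15512} \approx 6.4466 \cdot 10^{-5}$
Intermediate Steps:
$P{\left(V,U \right)} = U + V$
$c{\left(n \right)} = -5 + n$ ($c{\left(n \right)} = n - 5 = -5 + n$)
$X{\left(a,E \right)} = -99 - \left(-3 + E\right)^{2}$ ($X{\left(a,E \right)} = -111 - \left(-12 + \left(-3 + E\right)^{2}\right) = -99 - \left(-3 + E\right)^{2}$)
$\frac{1}{X{\left(270,c{\left(-2 \right)} \right)} + \left(148 \cdot 106 + 23\right)} = \frac{1}{\left(-99 - \left(-3 - 7\right)^{2}\right) + \left(148 \cdot 106 + 23\right)} = \frac{1}{\left(-99 - \left(-3 - 7\right)^{2}\right) + \left(15688 + 23\right)} = \frac{1}{\left(-99 - \left(-10\right)^{2}\right) + 15711} = \frac{1}{\left(-99 - 100\right) + 15711} = \frac{1}{-199 + 15711} = \frac{1}{15512}$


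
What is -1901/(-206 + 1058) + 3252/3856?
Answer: -71243/51333 ≈ -1.3879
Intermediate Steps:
-1901/(-206 + 1058) + 3252/3856 = -1901/852 + 3252*(1/3856) = -1901*1/852 + 813/964 = -1901/852 + 813/964 = -71243/51333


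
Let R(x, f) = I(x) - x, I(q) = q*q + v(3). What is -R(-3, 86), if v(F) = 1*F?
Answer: -15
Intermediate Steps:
v(F) = F
I(q) = 3 + q**2 (I(q) = q*q + 3 = q**2 + 3 = 3 + q**2)
R(x, f) = 3 + x**2 - x (R(x, f) = (3 + x**2) - x = 3 + x**2 - x)
-R(-3, 86) = -(3 + (-3)**2 - 1*(-3)) = -(3 + 9 + 3) = -1*15 = -15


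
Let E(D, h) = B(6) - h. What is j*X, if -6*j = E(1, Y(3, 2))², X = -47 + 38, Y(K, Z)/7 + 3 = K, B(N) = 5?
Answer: 75/2 ≈ 37.500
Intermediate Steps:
Y(K, Z) = -21 + 7*K
X = -9
E(D, h) = 5 - h
j = -25/6 (j = -(5 - (-21 + 7*3))²/6 = -(5 - (-21 + 21))²/6 = -(5 - 1*0)²/6 = -(5 + 0)²/6 = -⅙*5² = -⅙*25 = -25/6 ≈ -4.1667)
j*X = -25/6*(-9) = 75/2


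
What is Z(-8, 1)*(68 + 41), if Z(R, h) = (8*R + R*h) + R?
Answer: -8720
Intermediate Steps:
Z(R, h) = 9*R + R*h
Z(-8, 1)*(68 + 41) = (-8*(9 + 1))*(68 + 41) = -8*10*109 = -80*109 = -8720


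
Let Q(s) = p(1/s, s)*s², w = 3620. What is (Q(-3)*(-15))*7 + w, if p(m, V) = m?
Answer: 3935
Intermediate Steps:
Q(s) = s (Q(s) = s²/s = s)
(Q(-3)*(-15))*7 + w = -3*(-15)*7 + 3620 = 45*7 + 3620 = 315 + 3620 = 3935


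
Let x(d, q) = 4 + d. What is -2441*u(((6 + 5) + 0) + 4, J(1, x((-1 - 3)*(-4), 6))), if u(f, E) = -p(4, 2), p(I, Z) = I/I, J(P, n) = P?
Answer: 2441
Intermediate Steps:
p(I, Z) = 1
u(f, E) = -1 (u(f, E) = -1*1 = -1)
-2441*u(((6 + 5) + 0) + 4, J(1, x((-1 - 3)*(-4), 6))) = -2441*(-1) = 2441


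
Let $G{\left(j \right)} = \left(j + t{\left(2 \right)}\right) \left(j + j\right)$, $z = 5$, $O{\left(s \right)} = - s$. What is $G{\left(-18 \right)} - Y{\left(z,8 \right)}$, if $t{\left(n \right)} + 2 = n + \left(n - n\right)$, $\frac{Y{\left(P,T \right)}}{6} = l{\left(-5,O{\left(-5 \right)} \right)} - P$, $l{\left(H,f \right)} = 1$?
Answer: $672$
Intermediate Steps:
$Y{\left(P,T \right)} = 6 - 6 P$ ($Y{\left(P,T \right)} = 6 \left(1 - P\right) = 6 - 6 P$)
$t{\left(n \right)} = -2 + n$ ($t{\left(n \right)} = -2 + \left(n + \left(n - n\right)\right) = -2 + \left(n + 0\right) = -2 + n$)
$G{\left(j \right)} = 2 j^{2}$ ($G{\left(j \right)} = \left(j + \left(-2 + 2\right)\right) \left(j + j\right) = \left(j + 0\right) 2 j = j 2 j = 2 j^{2}$)
$G{\left(-18 \right)} - Y{\left(z,8 \right)} = 2 \left(-18\right)^{2} - \left(6 - 30\right) = 2 \cdot 324 - \left(6 - 30\right) = 648 - -24 = 648 + 24 = 672$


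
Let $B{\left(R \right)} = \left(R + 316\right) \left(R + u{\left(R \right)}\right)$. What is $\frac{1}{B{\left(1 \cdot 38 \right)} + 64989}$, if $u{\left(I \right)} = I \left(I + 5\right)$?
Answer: $\frac{1}{656877} \approx 1.5224 \cdot 10^{-6}$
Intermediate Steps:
$u{\left(I \right)} = I \left(5 + I\right)$
$B{\left(R \right)} = \left(316 + R\right) \left(R + R \left(5 + R\right)\right)$ ($B{\left(R \right)} = \left(R + 316\right) \left(R + R \left(5 + R\right)\right) = \left(316 + R\right) \left(R + R \left(5 + R\right)\right)$)
$\frac{1}{B{\left(1 \cdot 38 \right)} + 64989} = \frac{1}{1 \cdot 38 \left(1896 + \left(1 \cdot 38\right)^{2} + 322 \cdot 1 \cdot 38\right) + 64989} = \frac{1}{38 \left(1896 + 38^{2} + 322 \cdot 38\right) + 64989} = \frac{1}{38 \left(1896 + 1444 + 12236\right) + 64989} = \frac{1}{38 \cdot 15576 + 64989} = \frac{1}{591888 + 64989} = \frac{1}{656877}$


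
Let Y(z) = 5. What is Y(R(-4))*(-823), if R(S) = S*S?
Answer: -4115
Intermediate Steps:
R(S) = S**2
Y(R(-4))*(-823) = 5*(-823) = -4115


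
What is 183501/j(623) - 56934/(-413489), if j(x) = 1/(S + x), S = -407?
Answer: 16389139374558/413489 ≈ 3.9636e+7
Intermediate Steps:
j(x) = 1/(-407 + x)
183501/j(623) - 56934/(-413489) = 183501/(1/(-407 + 623)) - 56934/(-413489) = 183501/(1/216) - 56934*(-1/413489) = 183501/(1/216) + 56934/413489 = 183501*216 + 56934/413489 = 39636216 + 56934/413489 = 16389139374558/413489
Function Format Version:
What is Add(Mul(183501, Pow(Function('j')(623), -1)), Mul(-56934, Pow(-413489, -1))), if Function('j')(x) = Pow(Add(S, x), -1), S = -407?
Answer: Rational(16389139374558, 413489) ≈ 3.9636e+7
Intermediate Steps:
Function('j')(x) = Pow(Add(-407, x), -1)
Add(Mul(183501, Pow(Function('j')(623), -1)), Mul(-56934, Pow(-413489, -1))) = Add(Mul(183501, Pow(Pow(Add(-407, 623), -1), -1)), Mul(-56934, Pow(-413489, -1))) = Add(Mul(183501, Pow(Pow(216, -1), -1)), Mul(-56934, Rational(-1, 413489))) = Add(Mul(183501, Pow(Rational(1, 216), -1)), Rational(56934, 413489)) = Add(Mul(183501, 216), Rational(56934, 413489)) = Add(39636216, Rational(56934, 413489)) = Rational(16389139374558, 413489)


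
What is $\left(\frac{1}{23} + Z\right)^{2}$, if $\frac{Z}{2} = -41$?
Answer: $\frac{3553225}{529} \approx 6716.9$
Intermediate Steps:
$Z = -82$ ($Z = 2 \left(-41\right) = -82$)
$\left(\frac{1}{23} + Z\right)^{2} = \left(\frac{1}{23} - 82\right)^{2} = \left(- \frac{1885}{23}\right)^{2} = \frac{3553225}{529}$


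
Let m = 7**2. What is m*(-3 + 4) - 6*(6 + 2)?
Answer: 1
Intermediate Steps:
m = 49
m*(-3 + 4) - 6*(6 + 2) = 49*(-3 + 4) - 6*(6 + 2) = 49*1 - 6*8 = 49 - 48 = 1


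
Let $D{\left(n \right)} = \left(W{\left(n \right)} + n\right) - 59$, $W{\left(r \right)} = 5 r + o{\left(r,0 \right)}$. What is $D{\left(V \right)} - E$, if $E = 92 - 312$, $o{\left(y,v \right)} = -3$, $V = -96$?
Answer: $-418$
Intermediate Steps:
$W{\left(r \right)} = -3 + 5 r$ ($W{\left(r \right)} = 5 r - 3 = -3 + 5 r$)
$E = -220$ ($E = 92 - 312 = -220$)
$D{\left(n \right)} = -62 + 6 n$ ($D{\left(n \right)} = \left(\left(-3 + 5 n\right) + n\right) - 59 = \left(-3 + 6 n\right) - 59 = -62 + 6 n$)
$D{\left(V \right)} - E = \left(-62 + 6 \left(-96\right)\right) - -220 = \left(-62 - 576\right) + 220 = -638 + 220 = -418$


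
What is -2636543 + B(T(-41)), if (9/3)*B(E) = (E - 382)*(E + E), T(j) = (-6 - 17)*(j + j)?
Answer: -2236541/3 ≈ -7.4551e+5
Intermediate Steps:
T(j) = -46*j
B(E) = 2*E*(-382 + E)/3 (B(E) = ((E - 382)*(E + E))/3 = ((-382 + E)*(2*E))/3 = (2*E*(-382 + E))/3 = 2*E*(-382 + E)/3)
-2636543 + B(T(-41)) = -2636543 + 2*(-46*(-41))*(-382 - 46*(-41))/3 = -2636543 + (⅔)*1886*(-382 + 1886) = -2636543 + (⅔)*1886*1504 = -2636543 + 5673088/3 = -2236541/3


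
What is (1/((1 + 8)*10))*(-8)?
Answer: -4/45 ≈ -0.088889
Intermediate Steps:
(1/((1 + 8)*10))*(-8) = ((1/10)/9)*(-8) = ((1/9)*(1/10))*(-8) = (1/90)*(-8) = -4/45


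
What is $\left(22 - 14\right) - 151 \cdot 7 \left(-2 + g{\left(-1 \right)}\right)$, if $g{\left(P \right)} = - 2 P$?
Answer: $8$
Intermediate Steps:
$\left(22 - 14\right) - 151 \cdot 7 \left(-2 + g{\left(-1 \right)}\right) = \left(22 - 14\right) - 151 \cdot 7 \left(-2 - -2\right) = 8 - 151 \cdot 7 \left(-2 + 2\right) = 8 - 151 \cdot 7 \cdot 0 = 8 - 0 = 8 + 0 = 8$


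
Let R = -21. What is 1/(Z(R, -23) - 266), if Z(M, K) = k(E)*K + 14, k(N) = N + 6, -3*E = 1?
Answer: -3/1147 ≈ -0.0026155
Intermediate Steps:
E = -⅓ (E = -⅓*1 = -⅓ ≈ -0.33333)
k(N) = 6 + N
Z(M, K) = 14 + 17*K/3 (Z(M, K) = (6 - ⅓)*K + 14 = 17*K/3 + 14 = 14 + 17*K/3)
1/(Z(R, -23) - 266) = 1/((14 + (17/3)*(-23)) - 266) = 1/((14 - 391/3) - 266) = 1/(-349/3 - 266) = 1/(-1147/3) = -3/1147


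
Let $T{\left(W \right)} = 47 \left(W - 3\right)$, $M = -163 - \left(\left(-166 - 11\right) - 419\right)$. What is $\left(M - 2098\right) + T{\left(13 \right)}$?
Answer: $-1195$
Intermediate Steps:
$M = 433$ ($M = -163 - \left(-177 - 419\right) = -163 - -596 = -163 + 596 = 433$)
$T{\left(W \right)} = -141 + 47 W$ ($T{\left(W \right)} = 47 \left(-3 + W\right) = -141 + 47 W$)
$\left(M - 2098\right) + T{\left(13 \right)} = \left(433 - 2098\right) + \left(-141 + 47 \cdot 13\right) = -1665 + \left(-141 + 611\right) = -1665 + 470 = -1195$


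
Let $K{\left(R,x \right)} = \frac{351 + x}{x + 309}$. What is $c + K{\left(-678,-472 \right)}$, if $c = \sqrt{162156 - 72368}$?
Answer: $\frac{121}{163} + 2 \sqrt{22447} \approx 300.39$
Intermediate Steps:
$K{\left(R,x \right)} = \frac{351 + x}{309 + x}$
$c = 2 \sqrt{22447}$ ($c = \sqrt{89788} = 2 \sqrt{22447} \approx 299.65$)
$c + K{\left(-678,-472 \right)} = 2 \sqrt{22447} + \frac{351 - 472}{309 - 472} = 2 \sqrt{22447} + \frac{1}{-163} \left(-121\right) = 2 \sqrt{22447} - - \frac{121}{163} = 2 \sqrt{22447} + \frac{121}{163} = \frac{121}{163} + 2 \sqrt{22447}$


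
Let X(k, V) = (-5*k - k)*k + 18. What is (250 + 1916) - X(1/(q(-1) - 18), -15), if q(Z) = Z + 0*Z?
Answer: 775434/361 ≈ 2148.0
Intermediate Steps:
q(Z) = Z (q(Z) = Z + 0 = Z)
X(k, V) = 18 - 6*k² (X(k, V) = (-6*k)*k + 18 = -6*k² + 18 = 18 - 6*k²)
(250 + 1916) - X(1/(q(-1) - 18), -15) = (250 + 1916) - (18 - 6/(-1 - 18)²) = 2166 - (18 - 6*(1/(-19))²) = 2166 - (18 - 6*(-1/19)²) = 2166 - (18 - 6*1/361) = 2166 - (18 - 6/361) = 2166 - 1*6492/361 = 2166 - 6492/361 = 775434/361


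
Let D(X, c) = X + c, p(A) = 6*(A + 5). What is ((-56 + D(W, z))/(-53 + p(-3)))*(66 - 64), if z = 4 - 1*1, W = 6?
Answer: 94/41 ≈ 2.2927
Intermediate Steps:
p(A) = 30 + 6*A (p(A) = 6*(5 + A) = 30 + 6*A)
z = 3 (z = 4 - 1 = 3)
((-56 + D(W, z))/(-53 + p(-3)))*(66 - 64) = ((-56 + (6 + 3))/(-53 + (30 + 6*(-3))))*(66 - 64) = ((-56 + 9)/(-53 + (30 - 18)))*2 = -47/(-53 + 12)*2 = -47/(-41)*2 = -47*(-1/41)*2 = (47/41)*2 = 94/41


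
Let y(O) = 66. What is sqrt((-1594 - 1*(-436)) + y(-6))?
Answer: 2*I*sqrt(273) ≈ 33.045*I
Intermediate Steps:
sqrt((-1594 - 1*(-436)) + y(-6)) = sqrt((-1594 - 1*(-436)) + 66) = sqrt((-1594 + 436) + 66) = sqrt(-1158 + 66) = sqrt(-1092) = 2*I*sqrt(273)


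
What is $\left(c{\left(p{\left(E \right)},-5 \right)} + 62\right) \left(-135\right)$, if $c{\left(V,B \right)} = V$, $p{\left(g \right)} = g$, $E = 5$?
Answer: $-9045$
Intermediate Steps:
$\left(c{\left(p{\left(E \right)},-5 \right)} + 62\right) \left(-135\right) = \left(5 + 62\right) \left(-135\right) = 67 \left(-135\right) = -9045$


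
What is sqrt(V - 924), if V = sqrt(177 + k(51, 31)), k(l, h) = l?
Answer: sqrt(-924 + 2*sqrt(57)) ≈ 30.148*I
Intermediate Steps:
V = 2*sqrt(57) (V = sqrt(177 + 51) = sqrt(228) = 2*sqrt(57) ≈ 15.100)
sqrt(V - 924) = sqrt(2*sqrt(57) - 924) = sqrt(-924 + 2*sqrt(57))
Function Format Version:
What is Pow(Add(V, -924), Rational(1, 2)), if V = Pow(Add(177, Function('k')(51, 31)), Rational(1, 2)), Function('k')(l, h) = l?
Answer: Pow(Add(-924, Mul(2, Pow(57, Rational(1, 2)))), Rational(1, 2)) ≈ Mul(30.148, I)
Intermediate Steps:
V = Mul(2, Pow(57, Rational(1, 2))) (V = Pow(Add(177, 51), Rational(1, 2)) = Pow(228, Rational(1, 2)) = Mul(2, Pow(57, Rational(1, 2))) ≈ 15.100)
Pow(Add(V, -924), Rational(1, 2)) = Pow(Add(Mul(2, Pow(57, Rational(1, 2))), -924), Rational(1, 2)) = Pow(Add(-924, Mul(2, Pow(57, Rational(1, 2)))), Rational(1, 2))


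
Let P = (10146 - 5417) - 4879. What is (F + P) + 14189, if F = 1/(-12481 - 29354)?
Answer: 587321564/41835 ≈ 14039.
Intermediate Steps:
P = -150 (P = 4729 - 4879 = -150)
F = -1/41835 (F = 1/(-41835) = -1/41835 ≈ -2.3903e-5)
(F + P) + 14189 = (-1/41835 - 150) + 14189 = -6275251/41835 + 14189 = 587321564/41835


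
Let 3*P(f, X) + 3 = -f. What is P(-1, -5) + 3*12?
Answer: 106/3 ≈ 35.333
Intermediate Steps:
P(f, X) = -1 - f/3 (P(f, X) = -1 + (-f)/3 = -1 - f/3)
P(-1, -5) + 3*12 = (-1 - ⅓*(-1)) + 3*12 = (-1 + ⅓) + 36 = -⅔ + 36 = 106/3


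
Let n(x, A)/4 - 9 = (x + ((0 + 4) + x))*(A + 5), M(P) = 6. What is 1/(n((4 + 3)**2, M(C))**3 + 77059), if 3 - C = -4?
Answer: 1/92590866883 ≈ 1.0800e-11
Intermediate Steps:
C = 7 (C = 3 - 1*(-4) = 3 + 4 = 7)
n(x, A) = 36 + 4*(4 + 2*x)*(5 + A) (n(x, A) = 36 + 4*((x + ((0 + 4) + x))*(A + 5)) = 36 + 4*((x + (4 + x))*(5 + A)) = 36 + 4*((4 + 2*x)*(5 + A)) = 36 + 4*(4 + 2*x)*(5 + A))
1/(n((4 + 3)**2, M(C))**3 + 77059) = 1/((116 + 16*6 + 40*(4 + 3)**2 + 8*6*(4 + 3)**2)**3 + 77059) = 1/((116 + 96 + 40*7**2 + 8*6*7**2)**3 + 77059) = 1/((116 + 96 + 40*49 + 8*6*49)**3 + 77059) = 1/((116 + 96 + 1960 + 2352)**3 + 77059) = 1/(4524**3 + 77059) = 1/(92590789824 + 77059) = 1/92590866883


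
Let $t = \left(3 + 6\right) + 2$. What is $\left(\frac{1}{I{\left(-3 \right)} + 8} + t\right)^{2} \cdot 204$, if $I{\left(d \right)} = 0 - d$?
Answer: $\frac{3036336}{121} \approx 25094.0$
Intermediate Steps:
$I{\left(d \right)} = - d$
$t = 11$ ($t = 9 + 2 = 11$)
$\left(\frac{1}{I{\left(-3 \right)} + 8} + t\right)^{2} \cdot 204 = \left(\frac{1}{\left(-1\right) \left(-3\right) + 8} + 11\right)^{2} \cdot 204 = \left(\frac{1}{3 + 8} + 11\right)^{2} \cdot 204 = \left(\frac{1}{11} + 11\right)^{2} \cdot 204 = \left(\frac{122}{11}\right)^{2} \cdot 204 = \frac{14884}{121} \cdot 204 = \frac{3036336}{121}$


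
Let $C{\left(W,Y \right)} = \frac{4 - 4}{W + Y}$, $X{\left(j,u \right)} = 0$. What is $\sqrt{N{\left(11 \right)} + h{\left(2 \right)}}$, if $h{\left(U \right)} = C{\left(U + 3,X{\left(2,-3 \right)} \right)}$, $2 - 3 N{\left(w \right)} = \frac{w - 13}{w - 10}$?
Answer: $\frac{2 \sqrt{3}}{3} \approx 1.1547$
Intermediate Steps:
$N{\left(w \right)} = \frac{2}{3} - \frac{-13 + w}{3 \left(-10 + w\right)}$ ($N{\left(w \right)} = \frac{2}{3} - \frac{\left(w - 13\right) \frac{1}{w - 10}}{3} = \frac{2}{3} - \frac{\left(-13 + w\right) \frac{1}{-10 + w}}{3} = \frac{2}{3} - \frac{\frac{1}{-10 + w} \left(-13 + w\right)}{3} = \frac{2}{3} - \frac{-13 + w}{3 \left(-10 + w\right)}$)
$C{\left(W,Y \right)} = 0$ ($C{\left(W,Y \right)} = \frac{0}{W + Y} = 0$)
$h{\left(U \right)} = 0$
$\sqrt{N{\left(11 \right)} + h{\left(2 \right)}} = \sqrt{\frac{-7 + 11}{3 \left(-10 + 11\right)} + 0} = \sqrt{\frac{1}{3} \cdot 1^{-1} \cdot 4 + 0} = \sqrt{\frac{1}{3} \cdot 1 \cdot 4 + 0} = \sqrt{\frac{4}{3} + 0} = \sqrt{\frac{4}{3}} = \frac{2 \sqrt{3}}{3}$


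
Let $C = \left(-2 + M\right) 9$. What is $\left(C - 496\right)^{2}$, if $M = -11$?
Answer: $375769$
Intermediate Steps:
$C = -117$ ($C = \left(-2 - 11\right) 9 = \left(-13\right) 9 = -117$)
$\left(C - 496\right)^{2} = \left(-117 - 496\right)^{2} = \left(-613\right)^{2} = 375769$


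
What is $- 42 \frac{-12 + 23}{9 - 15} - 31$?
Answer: $46$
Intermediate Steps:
$- 42 \frac{-12 + 23}{9 - 15} - 31 = - 42 \frac{11}{-6} - 31 = - 42 \cdot 11 \left(- \frac{1}{6}\right) - 31 = \left(-42\right) \left(- \frac{11}{6}\right) - 31 = 77 - 31 = 46$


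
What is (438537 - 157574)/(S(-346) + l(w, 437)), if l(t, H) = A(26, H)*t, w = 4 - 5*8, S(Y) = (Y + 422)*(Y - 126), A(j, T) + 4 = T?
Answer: -280963/51460 ≈ -5.4598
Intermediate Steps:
A(j, T) = -4 + T
S(Y) = (-126 + Y)*(422 + Y) (S(Y) = (422 + Y)*(-126 + Y) = (-126 + Y)*(422 + Y))
w = -36 (w = 4 - 40 = -36)
l(t, H) = t*(-4 + H) (l(t, H) = (-4 + H)*t = t*(-4 + H))
(438537 - 157574)/(S(-346) + l(w, 437)) = (438537 - 157574)/((-53172 + (-346)² + 296*(-346)) - 36*(-4 + 437)) = 280963/((-53172 + 119716 - 102416) - 36*433) = 280963/(-35872 - 15588) = 280963/(-51460) = 280963*(-1/51460) = -280963/51460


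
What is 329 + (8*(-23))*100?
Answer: -18071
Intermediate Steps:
329 + (8*(-23))*100 = 329 - 184*100 = 329 - 18400 = -18071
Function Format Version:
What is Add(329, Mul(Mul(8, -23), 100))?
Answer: -18071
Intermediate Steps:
Add(329, Mul(Mul(8, -23), 100)) = Add(329, Mul(-184, 100)) = Add(329, -18400) = -18071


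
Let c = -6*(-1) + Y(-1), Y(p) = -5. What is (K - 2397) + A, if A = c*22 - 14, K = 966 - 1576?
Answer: -2999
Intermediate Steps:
K = -610
c = 1 (c = -6*(-1) - 5 = 6 - 5 = 1)
A = 8 (A = 1*22 - 14 = 22 - 14 = 8)
(K - 2397) + A = (-610 - 2397) + 8 = -3007 + 8 = -2999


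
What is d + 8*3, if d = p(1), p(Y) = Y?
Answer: 25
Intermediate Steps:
d = 1
d + 8*3 = 1 + 8*3 = 1 + 24 = 25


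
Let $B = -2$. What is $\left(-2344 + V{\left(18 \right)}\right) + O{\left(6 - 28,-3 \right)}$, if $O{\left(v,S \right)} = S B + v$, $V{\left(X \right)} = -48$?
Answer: $-2408$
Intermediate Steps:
$O{\left(v,S \right)} = v - 2 S$ ($O{\left(v,S \right)} = S \left(-2\right) + v = - 2 S + v = v - 2 S$)
$\left(-2344 + V{\left(18 \right)}\right) + O{\left(6 - 28,-3 \right)} = \left(-2344 - 48\right) + \left(\left(6 - 28\right) - -6\right) = -2392 + \left(-22 + 6\right) = -2392 - 16 = -2408$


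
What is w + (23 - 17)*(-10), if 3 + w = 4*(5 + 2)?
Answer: -35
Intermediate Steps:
w = 25 (w = -3 + 4*(5 + 2) = -3 + 4*7 = -3 + 28 = 25)
w + (23 - 17)*(-10) = 25 + (23 - 17)*(-10) = 25 + 6*(-10) = 25 - 60 = -35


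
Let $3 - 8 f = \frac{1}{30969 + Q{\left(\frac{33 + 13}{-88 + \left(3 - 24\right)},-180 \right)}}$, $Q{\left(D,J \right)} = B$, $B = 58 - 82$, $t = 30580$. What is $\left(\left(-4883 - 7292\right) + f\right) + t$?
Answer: $\frac{2278217317}{123780} \approx 18405.0$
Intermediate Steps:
$B = -24$ ($B = 58 - 82 = -24$)
$Q{\left(D,J \right)} = -24$
$f = \frac{46417}{123780}$ ($f = \frac{3}{8} - \frac{1}{8 \left(30969 - 24\right)} = \frac{3}{8} - \frac{1}{8 \cdot 30945} = \frac{3}{8} - \frac{1}{247560} = \frac{46417}{123780} \approx 0.375$)
$\left(\left(-4883 - 7292\right) + f\right) + t = \left(\left(-4883 - 7292\right) + \frac{46417}{123780}\right) + 30580 = \left(-12175 + \frac{46417}{123780}\right) + 30580 = - \frac{1506975083}{123780} + 30580 = \frac{2278217317}{123780}$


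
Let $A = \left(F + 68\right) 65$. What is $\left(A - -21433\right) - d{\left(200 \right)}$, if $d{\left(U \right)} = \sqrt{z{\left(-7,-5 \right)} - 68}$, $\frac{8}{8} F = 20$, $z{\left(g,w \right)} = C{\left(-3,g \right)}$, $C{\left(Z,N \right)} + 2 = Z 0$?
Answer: $27153 - i \sqrt{70} \approx 27153.0 - 8.3666 i$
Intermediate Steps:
$C{\left(Z,N \right)} = -2$ ($C{\left(Z,N \right)} = -2 + Z 0 = -2 + 0 = -2$)
$z{\left(g,w \right)} = -2$
$F = 20$
$A = 5720$ ($A = \left(20 + 68\right) 65 = 88 \cdot 65 = 5720$)
$d{\left(U \right)} = i \sqrt{70}$ ($d{\left(U \right)} = \sqrt{-2 - 68} = \sqrt{-70} = i \sqrt{70}$)
$\left(A - -21433\right) - d{\left(200 \right)} = \left(5720 - -21433\right) - i \sqrt{70} = \left(5720 + 21433\right) - i \sqrt{70} = 27153 - i \sqrt{70}$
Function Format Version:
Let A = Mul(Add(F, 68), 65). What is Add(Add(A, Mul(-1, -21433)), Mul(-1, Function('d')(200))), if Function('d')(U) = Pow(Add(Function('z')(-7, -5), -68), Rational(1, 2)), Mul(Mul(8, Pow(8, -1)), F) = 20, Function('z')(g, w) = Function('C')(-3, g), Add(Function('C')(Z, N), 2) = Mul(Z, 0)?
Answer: Add(27153, Mul(-1, I, Pow(70, Rational(1, 2)))) ≈ Add(27153., Mul(-8.3666, I))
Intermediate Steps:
Function('C')(Z, N) = -2 (Function('C')(Z, N) = Add(-2, Mul(Z, 0)) = Add(-2, 0) = -2)
Function('z')(g, w) = -2
F = 20
A = 5720 (A = Mul(Add(20, 68), 65) = Mul(88, 65) = 5720)
Function('d')(U) = Mul(I, Pow(70, Rational(1, 2))) (Function('d')(U) = Pow(Add(-2, -68), Rational(1, 2)) = Pow(-70, Rational(1, 2)) = Mul(I, Pow(70, Rational(1, 2))))
Add(Add(A, Mul(-1, -21433)), Mul(-1, Function('d')(200))) = Add(Add(5720, Mul(-1, -21433)), Mul(-1, Mul(I, Pow(70, Rational(1, 2))))) = Add(Add(5720, 21433), Mul(-1, I, Pow(70, Rational(1, 2)))) = Add(27153, Mul(-1, I, Pow(70, Rational(1, 2))))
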